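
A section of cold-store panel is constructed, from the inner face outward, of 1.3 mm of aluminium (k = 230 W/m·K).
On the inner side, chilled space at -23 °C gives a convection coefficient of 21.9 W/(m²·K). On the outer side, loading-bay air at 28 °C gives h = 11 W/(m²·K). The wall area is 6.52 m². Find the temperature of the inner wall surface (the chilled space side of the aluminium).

T ≈ -5.95 °C

Model the wall as resistances in series:
R_inner film = 1/(h_i·A) = 1/(21.9×6.52) = 0.007003 K/W
R_aluminium = L/(kA) = 0.0013/(230×6.52) = 8.669×10^-7 K/W
R_outer film = 1/(h_o·A) = 1/(11×6.52) = 0.01394 K/W
R_total = 0.02095 K/W;  Q = ΔT/R_total = 51/0.02095 = 2435 W
T_interface = T_inner + Q·ΣR(inner→interface) = -23 + 2430×0.007003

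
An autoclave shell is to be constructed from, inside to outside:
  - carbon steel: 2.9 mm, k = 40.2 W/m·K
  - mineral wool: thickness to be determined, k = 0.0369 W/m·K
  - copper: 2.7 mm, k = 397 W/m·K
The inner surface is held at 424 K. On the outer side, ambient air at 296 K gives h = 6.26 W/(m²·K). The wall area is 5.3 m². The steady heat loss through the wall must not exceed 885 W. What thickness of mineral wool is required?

L ≈ 22.4 mm

Thermal resistances in series:
R_carbon steel = L/(kA) = 0.0029/(40.2×5.3) = 1.361×10^-5 K/W
R_copper = L/(kA) = 0.0027/(397×5.3) = 1.283×10^-6 K/W
R_outer film = 1/(h_o·A) = 1/(6.26×5.3) = 0.03014 K/W
Sum of the known resistances R_other = 0.03016 K/W
Required total resistance R_tot = ΔT/Q_allow = 128/885 = 0.1446 K/W
R_mineral wool = R_tot − R_other = 0.1145 K/W
L = R·k·A = 0.1145×0.0369×5.3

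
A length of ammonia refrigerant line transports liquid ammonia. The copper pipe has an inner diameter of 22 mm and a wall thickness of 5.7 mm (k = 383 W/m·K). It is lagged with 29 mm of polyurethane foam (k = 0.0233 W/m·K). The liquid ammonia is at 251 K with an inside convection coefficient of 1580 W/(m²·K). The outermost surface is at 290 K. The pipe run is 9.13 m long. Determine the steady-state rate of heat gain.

Q ≈ 51.7 W

For a radial system each layer contributes R = ln(r_out/r_in)/(2πkL); films add R = 1/(hA).
R_inner film = 1/(h_i·2πr₁L) = 1/(1580×2π×0.011×9.13) = 0.001003 K/W
R_copper pipe wall = ln(16.7/11)/(2π×383×9.13) = 1.9×10^-5 K/W
R_polyurethane foam = ln(45.7/16.7)/(2π×0.0233×9.13) = 0.7532 K/W
R_total = 0.7542 K/W
Q = ΔT/R_total = 39/0.7542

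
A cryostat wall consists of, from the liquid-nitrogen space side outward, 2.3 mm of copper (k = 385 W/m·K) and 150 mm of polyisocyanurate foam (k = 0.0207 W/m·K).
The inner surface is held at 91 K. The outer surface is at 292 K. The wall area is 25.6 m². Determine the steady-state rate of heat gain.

Thermal resistances in series:
R_copper = L/(kA) = 0.0023/(385×25.6) = 2.334×10^-7 K/W
R_polyisocyanurate foam = L/(kA) = 0.15/(0.0207×25.6) = 0.2831 K/W
R_total = 0.2831 K/W
Q = ΔT / R_total = 201 / 0.2831

Q ≈ 710 W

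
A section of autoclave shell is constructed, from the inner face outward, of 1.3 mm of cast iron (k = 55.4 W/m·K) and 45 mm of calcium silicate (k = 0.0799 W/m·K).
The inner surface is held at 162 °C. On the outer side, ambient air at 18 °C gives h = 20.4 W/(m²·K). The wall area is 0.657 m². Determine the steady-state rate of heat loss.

Q ≈ 155 W

Series thermal resistances:
R_cast iron = L/(kA) = 0.0013/(55.4×0.657) = 3.572×10^-5 K/W
R_calcium silicate = L/(kA) = 0.045/(0.0799×0.657) = 0.8572 K/W
R_outer film = 1/(h_o·A) = 1/(20.4×0.657) = 0.07461 K/W
R_total = 0.9319 K/W
Q = ΔT / R_total = 144 / 0.9319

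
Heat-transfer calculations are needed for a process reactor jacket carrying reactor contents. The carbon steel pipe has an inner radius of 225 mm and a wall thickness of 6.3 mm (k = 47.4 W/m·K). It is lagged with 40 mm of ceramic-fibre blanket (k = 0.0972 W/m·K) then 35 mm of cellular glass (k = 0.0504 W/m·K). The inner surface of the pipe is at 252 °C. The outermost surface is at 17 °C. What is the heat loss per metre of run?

q′ ≈ 365 W/m

Treating each annulus and film as a series resistance:
R_carbon steel pipe wall = ln(231.3/225)/(2π×47.4×1) = 9.272×10^-5 K/W
R_ceramic-fibre blanket = ln(271.3/231.3)/(2π×0.0972×1) = 0.2612 K/W
R_cellular glass = ln(306.3/271.3)/(2π×0.0504×1) = 0.3832 K/W
R_total = 0.6444 K/W
Q = ΔT/R_total = 235/0.6444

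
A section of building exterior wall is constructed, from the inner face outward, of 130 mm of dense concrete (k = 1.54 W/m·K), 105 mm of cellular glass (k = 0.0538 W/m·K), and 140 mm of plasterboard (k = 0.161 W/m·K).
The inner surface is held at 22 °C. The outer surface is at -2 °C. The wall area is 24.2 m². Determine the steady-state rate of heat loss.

Thermal resistances in series:
R_dense concrete = L/(kA) = 0.13/(1.54×24.2) = 0.003488 K/W
R_cellular glass = L/(kA) = 0.105/(0.0538×24.2) = 0.08065 K/W
R_plasterboard = L/(kA) = 0.14/(0.161×24.2) = 0.03593 K/W
R_total = 0.1201 K/W
Q = ΔT / R_total = 24 / 0.1201

Q ≈ 200 W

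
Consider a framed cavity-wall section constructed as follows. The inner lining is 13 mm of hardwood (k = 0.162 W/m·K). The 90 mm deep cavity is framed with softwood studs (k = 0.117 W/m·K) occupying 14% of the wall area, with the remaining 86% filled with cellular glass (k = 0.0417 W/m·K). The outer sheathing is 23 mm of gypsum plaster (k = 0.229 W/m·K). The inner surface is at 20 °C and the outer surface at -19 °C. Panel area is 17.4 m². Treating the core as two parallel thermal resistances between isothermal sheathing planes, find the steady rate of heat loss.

Sheathing layers in series; stud and cavity paths in parallel between them.
R_inner = 0.013/(0.162×17.4) = 0.004612 K/W
R_stud  = 0.09/(0.117×0.14×17.4) = 0.3158 K/W
R_cav   = 0.09/(0.0417×0.86×17.4) = 0.1442 K/W
1/R_core = 1/R_stud + 1/R_cav → R_core = 0.09901 K/W
R_outer = 0.023/(0.229×17.4) = 0.005772 K/W
R_total = 0.1094 K/W
Q = ΔT/R_total = 39/0.1094

Q ≈ 357 W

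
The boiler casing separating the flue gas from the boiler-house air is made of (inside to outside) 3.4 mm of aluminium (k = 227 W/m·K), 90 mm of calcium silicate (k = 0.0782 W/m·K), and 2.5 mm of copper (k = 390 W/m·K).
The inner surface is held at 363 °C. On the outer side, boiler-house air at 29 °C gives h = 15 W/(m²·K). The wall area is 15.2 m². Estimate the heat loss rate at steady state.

Series thermal resistances:
R_aluminium = L/(kA) = 0.0034/(227×15.2) = 9.854×10^-7 K/W
R_calcium silicate = L/(kA) = 0.09/(0.0782×15.2) = 0.07572 K/W
R_copper = L/(kA) = 0.0025/(390×15.2) = 4.217×10^-7 K/W
R_outer film = 1/(h_o·A) = 1/(15×15.2) = 0.004386 K/W
R_total = 0.0801 K/W
Q = ΔT / R_total = 334 / 0.0801

Q ≈ 4170 W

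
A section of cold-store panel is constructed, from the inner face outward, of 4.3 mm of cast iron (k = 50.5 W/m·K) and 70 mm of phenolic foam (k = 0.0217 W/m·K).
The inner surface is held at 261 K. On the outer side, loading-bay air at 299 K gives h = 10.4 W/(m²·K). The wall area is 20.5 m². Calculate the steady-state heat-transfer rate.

Series thermal resistances:
R_cast iron = L/(kA) = 0.0043/(50.5×20.5) = 4.154×10^-6 K/W
R_phenolic foam = L/(kA) = 0.07/(0.0217×20.5) = 0.1574 K/W
R_outer film = 1/(h_o·A) = 1/(10.4×20.5) = 0.00469 K/W
R_total = 0.1621 K/W
Q = ΔT / R_total = 38 / 0.1621

Q ≈ 234 W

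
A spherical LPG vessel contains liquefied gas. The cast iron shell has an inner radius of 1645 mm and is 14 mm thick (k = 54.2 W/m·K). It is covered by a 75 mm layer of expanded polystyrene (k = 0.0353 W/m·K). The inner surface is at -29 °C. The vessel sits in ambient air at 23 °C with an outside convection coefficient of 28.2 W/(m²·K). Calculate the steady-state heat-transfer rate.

Q ≈ 871 W

For a spherical shell R = (1/r₁ − 1/r₂)/(4πk); film R = 1/(h·4πr²). In series:
R_cast iron shell = (1/1.645 − 1/1.659)/(4π×54.2) = 7.532×10^-6 K/W
R_expanded polystyrene = (1/1.659 − 1/1.734)/(4π×0.0353) = 0.05877 K/W
R_outer film = 1/(h·4πr_o²) = 1/(28.2×4π×1.734²) = 9.385×10^-4 K/W
R_total = 0.05972 K/W
Q = ΔT/R_total = 52/0.05972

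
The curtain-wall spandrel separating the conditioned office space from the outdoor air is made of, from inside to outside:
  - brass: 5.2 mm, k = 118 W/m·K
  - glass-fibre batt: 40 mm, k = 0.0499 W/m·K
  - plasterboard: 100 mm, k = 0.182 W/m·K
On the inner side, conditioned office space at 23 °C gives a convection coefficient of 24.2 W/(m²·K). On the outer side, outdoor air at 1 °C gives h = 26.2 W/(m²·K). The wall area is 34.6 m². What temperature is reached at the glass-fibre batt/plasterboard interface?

T ≈ 10 °C

Treating each layer as a thermal resistance in series:
R_inner film = 1/(h_i·A) = 1/(24.2×34.6) = 0.001194 K/W
R_brass = L/(kA) = 0.0052/(118×34.6) = 1.274×10^-6 K/W
R_glass-fibre batt = L/(kA) = 0.04/(0.0499×34.6) = 0.02317 K/W
R_plasterboard = L/(kA) = 0.1/(0.182×34.6) = 0.01588 K/W
R_outer film = 1/(h_o·A) = 1/(26.2×34.6) = 0.001103 K/W
R_total = 0.04135 K/W;  Q = ΔT/R_total = 22/0.04135 = 532.1 W
T_interface = T_inner − Q·ΣR(inner→interface) = 23 − 532×0.02436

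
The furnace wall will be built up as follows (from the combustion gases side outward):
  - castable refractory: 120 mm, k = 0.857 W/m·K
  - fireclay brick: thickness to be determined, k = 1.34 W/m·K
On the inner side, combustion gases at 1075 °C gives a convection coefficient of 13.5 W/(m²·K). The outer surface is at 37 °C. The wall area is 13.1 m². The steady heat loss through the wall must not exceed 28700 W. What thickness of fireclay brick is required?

L ≈ 348 mm

Model the wall as resistances in series:
R_inner film = 1/(h_i·A) = 1/(13.5×13.1) = 0.005655 K/W
R_castable refractory = L/(kA) = 0.12/(0.857×13.1) = 0.01069 K/W
Sum of the known resistances R_other = 0.01634 K/W
Required total resistance R_tot = ΔT/Q_allow = 1038/28700 = 0.03617 K/W
R_fireclay brick = R_tot − R_other = 0.01982 K/W
L = R·k·A = 0.01982×1.34×13.1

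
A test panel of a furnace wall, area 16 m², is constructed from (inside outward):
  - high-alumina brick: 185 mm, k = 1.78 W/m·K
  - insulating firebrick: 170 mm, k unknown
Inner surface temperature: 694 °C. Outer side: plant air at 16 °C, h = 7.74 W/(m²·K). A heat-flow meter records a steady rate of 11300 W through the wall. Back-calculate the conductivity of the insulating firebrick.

k ≈ 0.234 W/(m·K)

Model the wall as resistances in series:
R_high-alumina brick = L/(kA) = 0.185/(1.78×16) = 0.006496 K/W
R_outer film = 1/(h_o·A) = 1/(7.74×16) = 0.008075 K/W
Sum of known resistances R_other = 0.01457 K/W
Total R = ΔT/Q = 678/11300 = 0.06 K/W
R_insulating firebrick = R_total − R_other = 0.04543 K/W
k = L/(R·A) = 0.17/(0.04543×16)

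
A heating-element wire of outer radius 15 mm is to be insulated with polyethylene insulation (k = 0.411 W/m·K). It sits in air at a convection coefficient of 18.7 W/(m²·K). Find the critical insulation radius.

r_cr ≈ 22 mm

For a cylinder r_cr = k/h = 0.411/18.7
r_cr = 22 mm; since the bare radius (15 mm) is below r_cr, adding a thin layer of insulation will *increase* heat loss.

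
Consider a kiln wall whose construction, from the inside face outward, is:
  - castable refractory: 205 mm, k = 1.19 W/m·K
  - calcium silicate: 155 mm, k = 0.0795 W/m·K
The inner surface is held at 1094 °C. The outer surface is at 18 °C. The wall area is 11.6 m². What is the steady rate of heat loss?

Model the wall as resistances in series:
R_castable refractory = L/(kA) = 0.205/(1.19×11.6) = 0.01485 K/W
R_calcium silicate = L/(kA) = 0.155/(0.0795×11.6) = 0.1681 K/W
R_total = 0.1829 K/W
Q = ΔT / R_total = 1076 / 0.1829

Q ≈ 5880 W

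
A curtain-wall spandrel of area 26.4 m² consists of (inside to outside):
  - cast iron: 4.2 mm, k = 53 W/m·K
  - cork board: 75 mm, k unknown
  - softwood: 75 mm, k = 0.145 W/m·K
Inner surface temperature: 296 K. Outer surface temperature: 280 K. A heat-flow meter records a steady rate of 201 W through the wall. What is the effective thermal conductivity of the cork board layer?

Treating each layer as a thermal resistance in series:
R_cast iron = L/(kA) = 0.0042/(53×26.4) = 3.002×10^-6 K/W
R_softwood = L/(kA) = 0.075/(0.145×26.4) = 0.01959 K/W
Sum of known resistances R_other = 0.0196 K/W
Total R = ΔT/Q = 16/201 = 0.0796 K/W
R_cork board = R_total − R_other = 0.06001 K/W
k = L/(R·A) = 0.075/(0.06001×26.4)

k ≈ 0.0473 W/(m·K)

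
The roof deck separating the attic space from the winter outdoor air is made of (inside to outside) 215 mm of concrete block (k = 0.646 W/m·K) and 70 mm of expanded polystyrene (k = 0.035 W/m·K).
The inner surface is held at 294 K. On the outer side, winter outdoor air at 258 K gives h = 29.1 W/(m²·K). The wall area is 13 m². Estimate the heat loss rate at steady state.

Q ≈ 198 W

Treating each layer as a thermal resistance in series:
R_concrete block = L/(kA) = 0.215/(0.646×13) = 0.0256 K/W
R_expanded polystyrene = L/(kA) = 0.07/(0.035×13) = 0.1538 K/W
R_outer film = 1/(h_o·A) = 1/(29.1×13) = 0.002643 K/W
R_total = 0.1821 K/W
Q = ΔT / R_total = 36 / 0.1821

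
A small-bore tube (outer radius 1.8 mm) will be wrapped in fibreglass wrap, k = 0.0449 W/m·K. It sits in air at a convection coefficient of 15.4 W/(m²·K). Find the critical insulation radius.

r_cr ≈ 2.92 mm

For a cylinder r_cr = k/h = 0.0449/15.4
r_cr = 2.92 mm; since the bare radius (1.8 mm) is below r_cr, adding a thin layer of insulation will *increase* heat loss.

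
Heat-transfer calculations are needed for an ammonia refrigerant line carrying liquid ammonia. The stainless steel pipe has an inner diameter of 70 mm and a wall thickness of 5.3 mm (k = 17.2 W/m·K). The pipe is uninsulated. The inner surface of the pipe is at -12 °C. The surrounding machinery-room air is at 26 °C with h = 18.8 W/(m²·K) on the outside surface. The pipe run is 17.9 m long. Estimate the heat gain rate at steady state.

For a radial system each layer contributes R = ln(r_out/r_in)/(2πkL); films add R = 1/(hA).
R_stainless steel pipe wall = ln(40.3/35)/(2π×17.2×17.9) = 7.289×10^-5 K/W
R_outer film = 1/(h_o·2πr_oL) = 1/(18.8×2π×0.0403×17.9) = 0.01174 K/W
R_total = 0.01181 K/W
Q = ΔT/R_total = 38/0.01181

Q ≈ 3220 W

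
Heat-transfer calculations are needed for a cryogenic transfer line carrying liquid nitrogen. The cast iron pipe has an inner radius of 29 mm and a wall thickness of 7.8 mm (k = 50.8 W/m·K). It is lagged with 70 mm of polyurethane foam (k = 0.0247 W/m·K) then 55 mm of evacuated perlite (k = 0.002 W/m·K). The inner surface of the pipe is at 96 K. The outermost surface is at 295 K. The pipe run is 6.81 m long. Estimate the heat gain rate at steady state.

Cylindrical conduction, so R = ln(r₂/r₁)/(2πkL) per layer, in series:
R_cast iron pipe wall = ln(36.8/29)/(2π×50.8×6.81) = 1.096×10^-4 K/W
R_polyurethane foam = ln(106.8/36.8)/(2π×0.0247×6.81) = 1.008 K/W
R_evacuated perlite = ln(161.8/106.8)/(2π×0.002×6.81) = 4.854 K/W
R_total = 5.862 K/W
Q = ΔT/R_total = 199/5.862

Q ≈ 33.9 W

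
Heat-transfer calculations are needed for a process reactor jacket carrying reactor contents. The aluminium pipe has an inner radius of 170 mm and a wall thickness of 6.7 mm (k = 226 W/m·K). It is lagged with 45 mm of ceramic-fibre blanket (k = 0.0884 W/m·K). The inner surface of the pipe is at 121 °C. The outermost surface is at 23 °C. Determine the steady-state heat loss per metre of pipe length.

q′ ≈ 240 W/m

Treating each annulus and film as a series resistance:
R_aluminium pipe wall = ln(176.7/170)/(2π×226×1) = 2.722×10^-5 K/W
R_ceramic-fibre blanket = ln(221.7/176.7)/(2π×0.0884×1) = 0.4085 K/W
R_total = 0.4085 K/W
Q = ΔT/R_total = 98/0.4085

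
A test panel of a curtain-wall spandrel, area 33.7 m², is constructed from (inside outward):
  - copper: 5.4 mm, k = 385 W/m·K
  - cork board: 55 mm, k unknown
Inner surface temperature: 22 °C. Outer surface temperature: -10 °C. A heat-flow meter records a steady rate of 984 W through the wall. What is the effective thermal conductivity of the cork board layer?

k ≈ 0.0502 W/(m·K)

Series thermal resistances:
R_copper = L/(kA) = 0.0054/(385×33.7) = 4.162×10^-7 K/W
Sum of known resistances R_other = 4.162×10^-7 K/W
Total R = ΔT/Q = 32/984 = 0.03252 K/W
R_cork board = R_total − R_other = 0.03252 K/W
k = L/(R·A) = 0.055/(0.03252×33.7)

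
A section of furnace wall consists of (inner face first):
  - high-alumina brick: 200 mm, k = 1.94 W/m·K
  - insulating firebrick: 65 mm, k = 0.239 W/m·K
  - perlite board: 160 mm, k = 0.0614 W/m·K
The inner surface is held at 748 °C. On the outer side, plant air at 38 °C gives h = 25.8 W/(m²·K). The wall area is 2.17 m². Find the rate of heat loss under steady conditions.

Q ≈ 510 W

Series thermal resistances:
R_high-alumina brick = L/(kA) = 0.2/(1.94×2.17) = 0.04751 K/W
R_insulating firebrick = L/(kA) = 0.065/(0.239×2.17) = 0.1253 K/W
R_perlite board = L/(kA) = 0.16/(0.0614×2.17) = 1.201 K/W
R_outer film = 1/(h_o·A) = 1/(25.8×2.17) = 0.01786 K/W
R_total = 1.392 K/W
Q = ΔT / R_total = 710 / 1.392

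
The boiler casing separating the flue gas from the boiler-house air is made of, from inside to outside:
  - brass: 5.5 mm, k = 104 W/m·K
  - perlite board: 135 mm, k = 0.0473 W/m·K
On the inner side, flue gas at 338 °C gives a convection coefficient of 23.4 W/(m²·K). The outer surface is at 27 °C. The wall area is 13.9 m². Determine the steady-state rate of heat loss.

Q ≈ 1490 W

Model the wall as resistances in series:
R_inner film = 1/(h_i·A) = 1/(23.4×13.9) = 0.003074 K/W
R_brass = L/(kA) = 0.0055/(104×13.9) = 3.805×10^-6 K/W
R_perlite board = L/(kA) = 0.135/(0.0473×13.9) = 0.2053 K/W
R_total = 0.2084 K/W
Q = ΔT / R_total = 311 / 0.2084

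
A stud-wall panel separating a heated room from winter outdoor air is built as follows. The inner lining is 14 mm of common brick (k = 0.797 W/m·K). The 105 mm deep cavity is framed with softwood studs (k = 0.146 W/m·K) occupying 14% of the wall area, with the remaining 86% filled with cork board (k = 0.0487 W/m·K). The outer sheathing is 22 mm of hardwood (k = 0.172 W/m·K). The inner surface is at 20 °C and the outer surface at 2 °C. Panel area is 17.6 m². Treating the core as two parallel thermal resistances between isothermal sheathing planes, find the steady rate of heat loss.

Sheathing layers in series; stud and cavity paths in parallel between them.
R_inner = 0.014/(0.797×17.6) = 9.981×10^-4 K/W
R_stud  = 0.105/(0.146×0.14×17.6) = 0.2919 K/W
R_cav   = 0.105/(0.0487×0.86×17.6) = 0.1424 K/W
1/R_core = 1/R_stud + 1/R_cav → R_core = 0.09573 K/W
R_outer = 0.022/(0.172×17.6) = 0.007267 K/W
R_total = 0.104 K/W
Q = ΔT/R_total = 18/0.104

Q ≈ 173 W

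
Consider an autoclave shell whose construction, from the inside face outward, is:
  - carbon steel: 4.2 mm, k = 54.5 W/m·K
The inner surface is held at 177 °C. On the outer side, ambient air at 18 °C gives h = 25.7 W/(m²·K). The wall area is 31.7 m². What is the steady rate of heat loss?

Q ≈ 129000 W

Series thermal resistances:
R_carbon steel = L/(kA) = 0.0042/(54.5×31.7) = 2.431×10^-6 K/W
R_outer film = 1/(h_o·A) = 1/(25.7×31.7) = 0.001227 K/W
R_total = 0.00123 K/W
Q = ΔT / R_total = 159 / 0.00123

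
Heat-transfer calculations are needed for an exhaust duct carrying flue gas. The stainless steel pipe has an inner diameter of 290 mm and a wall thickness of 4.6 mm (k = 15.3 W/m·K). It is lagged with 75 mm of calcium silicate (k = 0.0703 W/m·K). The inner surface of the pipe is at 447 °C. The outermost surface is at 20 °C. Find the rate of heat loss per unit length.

q′ ≈ 464 W/m

Per-layer cylindrical resistances, series-summed:
R_stainless steel pipe wall = ln(149.6/145)/(2π×15.3×1) = 3.249×10^-4 K/W
R_calcium silicate = ln(224.6/149.6)/(2π×0.0703×1) = 0.92 K/W
R_total = 0.9203 K/W
Q = ΔT/R_total = 427/0.9203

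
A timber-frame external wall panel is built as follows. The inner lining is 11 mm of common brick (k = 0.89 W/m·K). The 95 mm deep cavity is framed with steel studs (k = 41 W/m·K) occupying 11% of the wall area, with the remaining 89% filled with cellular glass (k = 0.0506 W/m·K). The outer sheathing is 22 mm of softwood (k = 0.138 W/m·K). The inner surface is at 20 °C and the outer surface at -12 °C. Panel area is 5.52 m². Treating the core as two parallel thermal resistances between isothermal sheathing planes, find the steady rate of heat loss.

Q ≈ 917 W

Sheathing layers in series; stud and cavity paths in parallel between them.
R_inner = 0.011/(0.89×5.52) = 0.002239 K/W
R_stud  = 0.095/(41×0.11×5.52) = 0.003816 K/W
R_cav   = 0.095/(0.0506×0.89×5.52) = 0.3822 K/W
1/R_core = 1/R_stud + 1/R_cav → R_core = 0.003778 K/W
R_outer = 0.022/(0.138×5.52) = 0.02888 K/W
R_total = 0.0349 K/W
Q = ΔT/R_total = 32/0.0349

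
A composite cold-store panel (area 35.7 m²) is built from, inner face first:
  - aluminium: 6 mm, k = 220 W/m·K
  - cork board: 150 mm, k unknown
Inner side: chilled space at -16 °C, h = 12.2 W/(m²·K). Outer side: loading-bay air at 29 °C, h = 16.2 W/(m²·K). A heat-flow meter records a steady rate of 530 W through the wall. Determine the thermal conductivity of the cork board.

k ≈ 0.0519 W/(m·K)

Using the resistance-network approach (series):
R_inner film = 1/(h_i·A) = 1/(12.2×35.7) = 0.002296 K/W
R_aluminium = L/(kA) = 0.006/(220×35.7) = 7.639×10^-7 K/W
R_outer film = 1/(h_o·A) = 1/(16.2×35.7) = 0.001729 K/W
Sum of known resistances R_other = 0.004026 K/W
Total R = ΔT/Q = 45/530 = 0.08491 K/W
R_cork board = R_total − R_other = 0.08088 K/W
k = L/(R·A) = 0.15/(0.08088×35.7)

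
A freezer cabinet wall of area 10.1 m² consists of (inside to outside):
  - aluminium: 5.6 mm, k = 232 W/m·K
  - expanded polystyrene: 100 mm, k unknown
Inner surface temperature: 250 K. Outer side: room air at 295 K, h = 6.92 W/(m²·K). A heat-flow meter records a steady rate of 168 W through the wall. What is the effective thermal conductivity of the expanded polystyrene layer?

k ≈ 0.039 W/(m·K)

Series thermal resistances:
R_aluminium = L/(kA) = 0.0056/(232×10.1) = 2.39×10^-6 K/W
R_outer film = 1/(h_o·A) = 1/(6.92×10.1) = 0.01431 K/W
Sum of known resistances R_other = 0.01431 K/W
Total R = ΔT/Q = 45/168 = 0.2679 K/W
R_expanded polystyrene = R_total − R_other = 0.2535 K/W
k = L/(R·A) = 0.1/(0.2535×10.1)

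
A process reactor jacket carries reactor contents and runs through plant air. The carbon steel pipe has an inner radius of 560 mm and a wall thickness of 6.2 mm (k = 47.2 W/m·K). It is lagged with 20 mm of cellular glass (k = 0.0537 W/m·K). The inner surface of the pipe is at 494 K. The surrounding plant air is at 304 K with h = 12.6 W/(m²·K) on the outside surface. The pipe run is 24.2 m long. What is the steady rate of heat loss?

Q ≈ 36900 W

Treating each annulus and film as a series resistance:
R_carbon steel pipe wall = ln(566.2/560)/(2π×47.2×24.2) = 1.534×10^-6 K/W
R_cellular glass = ln(586.2/566.2)/(2π×0.0537×24.2) = 0.004251 K/W
R_outer film = 1/(h_o·2πr_oL) = 1/(12.6×2π×0.5862×24.2) = 8.904×10^-4 K/W
R_total = 0.005143 K/W
Q = ΔT/R_total = 190/0.005143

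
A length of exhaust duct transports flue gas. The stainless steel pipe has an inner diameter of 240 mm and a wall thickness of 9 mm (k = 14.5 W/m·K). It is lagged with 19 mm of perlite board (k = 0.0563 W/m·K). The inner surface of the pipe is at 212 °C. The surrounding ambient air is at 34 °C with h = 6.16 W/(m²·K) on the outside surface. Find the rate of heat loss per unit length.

q′ ≈ 316 W/m

Radial resistances (cylindrical: R_cond = ln(r_o/r_i)/(2πkL), R_conv = 1/(h·2πrL)):
R_stainless steel pipe wall = ln(129/120)/(2π×14.5×1) = 7.938×10^-4 K/W
R_perlite board = ln(148/129)/(2π×0.0563×1) = 0.3884 K/W
R_outer film = 1/(h_o·2πr_oL) = 1/(6.16×2π×0.148×1) = 0.1746 K/W
R_total = 0.5638 K/W
Q = ΔT/R_total = 178/0.5638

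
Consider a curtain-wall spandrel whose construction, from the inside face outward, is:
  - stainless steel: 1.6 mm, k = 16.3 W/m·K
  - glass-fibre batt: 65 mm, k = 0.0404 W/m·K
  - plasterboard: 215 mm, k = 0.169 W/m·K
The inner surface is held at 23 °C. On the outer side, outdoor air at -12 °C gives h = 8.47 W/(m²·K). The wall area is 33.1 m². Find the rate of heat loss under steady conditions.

Treating each layer as a thermal resistance in series:
R_stainless steel = L/(kA) = 0.0016/(16.3×33.1) = 2.966×10^-6 K/W
R_glass-fibre batt = L/(kA) = 0.065/(0.0404×33.1) = 0.04861 K/W
R_plasterboard = L/(kA) = 0.215/(0.169×33.1) = 0.03843 K/W
R_outer film = 1/(h_o·A) = 1/(8.47×33.1) = 0.003567 K/W
R_total = 0.09061 K/W
Q = ΔT / R_total = 35 / 0.09061

Q ≈ 386 W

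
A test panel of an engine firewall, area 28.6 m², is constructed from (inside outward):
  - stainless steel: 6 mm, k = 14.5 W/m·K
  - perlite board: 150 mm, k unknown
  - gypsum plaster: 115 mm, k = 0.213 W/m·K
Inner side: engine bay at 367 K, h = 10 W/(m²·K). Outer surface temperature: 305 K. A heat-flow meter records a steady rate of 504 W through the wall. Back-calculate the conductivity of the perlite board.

k ≈ 0.0521 W/(m·K)

Series thermal resistances:
R_inner film = 1/(h_i·A) = 1/(10×28.6) = 0.003497 K/W
R_stainless steel = L/(kA) = 0.006/(14.5×28.6) = 1.447×10^-5 K/W
R_gypsum plaster = L/(kA) = 0.115/(0.213×28.6) = 0.01888 K/W
Sum of known resistances R_other = 0.02239 K/W
Total R = ΔT/Q = 62/504 = 0.123 K/W
R_perlite board = R_total − R_other = 0.1006 K/W
k = L/(R·A) = 0.15/(0.1006×28.6)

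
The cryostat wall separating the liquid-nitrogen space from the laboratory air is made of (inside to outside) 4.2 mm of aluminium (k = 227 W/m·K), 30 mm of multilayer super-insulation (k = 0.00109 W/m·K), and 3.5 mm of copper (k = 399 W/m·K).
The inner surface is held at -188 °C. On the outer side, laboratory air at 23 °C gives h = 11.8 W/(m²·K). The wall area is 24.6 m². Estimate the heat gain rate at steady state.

Q ≈ 188 W

Thermal resistances in series:
R_aluminium = L/(kA) = 0.0042/(227×24.6) = 7.521×10^-7 K/W
R_multilayer super-insulation = L/(kA) = 0.03/(0.00109×24.6) = 1.119 K/W
R_copper = L/(kA) = 0.0035/(399×24.6) = 3.566×10^-7 K/W
R_outer film = 1/(h_o·A) = 1/(11.8×24.6) = 0.003445 K/W
R_total = 1.122 K/W
Q = ΔT / R_total = 211 / 1.122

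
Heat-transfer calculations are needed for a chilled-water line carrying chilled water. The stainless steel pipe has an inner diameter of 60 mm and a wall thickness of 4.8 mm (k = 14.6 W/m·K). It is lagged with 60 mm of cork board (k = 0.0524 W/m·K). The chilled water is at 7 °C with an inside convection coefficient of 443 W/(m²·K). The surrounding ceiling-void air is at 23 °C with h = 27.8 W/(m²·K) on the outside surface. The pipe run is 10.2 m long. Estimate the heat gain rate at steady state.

Q ≈ 52.3 W

Cylindrical conduction, so R = ln(r₂/r₁)/(2πkL) per layer, in series:
R_inner film = 1/(h_i·2πr₁L) = 1/(443×2π×0.03×10.2) = 0.001174 K/W
R_stainless steel pipe wall = ln(34.8/30)/(2π×14.6×10.2) = 1.586×10^-4 K/W
R_cork board = ln(94.8/34.8)/(2π×0.0524×10.2) = 0.2984 K/W
R_outer film = 1/(h_o·2πr_oL) = 1/(27.8×2π×0.0948×10.2) = 0.005921 K/W
R_total = 0.3057 K/W
Q = ΔT/R_total = 16/0.3057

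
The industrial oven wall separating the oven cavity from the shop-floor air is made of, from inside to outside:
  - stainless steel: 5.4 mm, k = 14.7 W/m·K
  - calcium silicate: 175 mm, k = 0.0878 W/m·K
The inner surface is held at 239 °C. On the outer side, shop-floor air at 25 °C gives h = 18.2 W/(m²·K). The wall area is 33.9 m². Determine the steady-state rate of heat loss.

Thermal resistances in series:
R_stainless steel = L/(kA) = 0.0054/(14.7×33.9) = 1.084×10^-5 K/W
R_calcium silicate = L/(kA) = 0.175/(0.0878×33.9) = 0.0588 K/W
R_outer film = 1/(h_o·A) = 1/(18.2×33.9) = 0.001621 K/W
R_total = 0.06043 K/W
Q = ΔT / R_total = 214 / 0.06043

Q ≈ 3540 W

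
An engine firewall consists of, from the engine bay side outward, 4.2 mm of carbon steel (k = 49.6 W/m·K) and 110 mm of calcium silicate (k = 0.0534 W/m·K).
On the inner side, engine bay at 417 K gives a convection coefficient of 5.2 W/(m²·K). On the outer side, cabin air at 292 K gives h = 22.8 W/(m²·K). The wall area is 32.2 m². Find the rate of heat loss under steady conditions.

Model the wall as resistances in series:
R_inner film = 1/(h_i·A) = 1/(5.2×32.2) = 0.005972 K/W
R_carbon steel = L/(kA) = 0.0042/(49.6×32.2) = 2.63×10^-6 K/W
R_calcium silicate = L/(kA) = 0.11/(0.0534×32.2) = 0.06397 K/W
R_outer film = 1/(h_o·A) = 1/(22.8×32.2) = 0.001362 K/W
R_total = 0.07131 K/W
Q = ΔT / R_total = 125 / 0.07131

Q ≈ 1750 W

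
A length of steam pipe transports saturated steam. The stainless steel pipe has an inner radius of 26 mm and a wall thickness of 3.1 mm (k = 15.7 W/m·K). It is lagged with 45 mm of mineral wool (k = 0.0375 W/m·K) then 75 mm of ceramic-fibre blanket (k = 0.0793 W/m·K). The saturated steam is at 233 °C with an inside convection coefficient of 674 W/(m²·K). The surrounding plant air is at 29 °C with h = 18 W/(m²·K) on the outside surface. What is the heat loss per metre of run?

Treating each annulus and film as a series resistance:
R_inner film = 1/(h_i·2πr₁L) = 1/(674×2π×0.026×1) = 0.009082 K/W
R_stainless steel pipe wall = ln(29.1/26)/(2π×15.7×1) = 0.001142 K/W
R_mineral wool = ln(74.1/29.1)/(2π×0.0375×1) = 3.967 K/W
R_ceramic-fibre blanket = ln(149.1/74.1)/(2π×0.0793×1) = 1.403 K/W
R_outer film = 1/(h_o·2πr_oL) = 1/(18×2π×0.1491×1) = 0.0593 K/W
R_total = 5.44 K/W
Q = ΔT/R_total = 204/5.44

q′ ≈ 37.5 W/m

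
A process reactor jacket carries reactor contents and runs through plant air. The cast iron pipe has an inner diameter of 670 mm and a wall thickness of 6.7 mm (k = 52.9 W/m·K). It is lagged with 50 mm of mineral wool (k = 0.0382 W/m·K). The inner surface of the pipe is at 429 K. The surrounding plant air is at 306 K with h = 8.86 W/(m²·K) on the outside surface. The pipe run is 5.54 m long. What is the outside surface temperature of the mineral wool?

T ≈ 315 K

Treating each annulus and film as a series resistance:
R_cast iron pipe wall = ln(341.7/335)/(2π×52.9×5.54) = 1.075×10^-5 K/W
R_mineral wool = ln(391.7/341.7)/(2π×0.0382×5.54) = 0.1027 K/W
R_outer film = 1/(h_o·2πr_oL) = 1/(8.86×2π×0.3917×5.54) = 0.008278 K/W
R_total = 0.111 K/W
Q = ΔT/R_total = 123/0.111
Q = 1110 W
T_interface = T_inner − Q·ΣR(inner→interface) = 429 − 1110×0.1027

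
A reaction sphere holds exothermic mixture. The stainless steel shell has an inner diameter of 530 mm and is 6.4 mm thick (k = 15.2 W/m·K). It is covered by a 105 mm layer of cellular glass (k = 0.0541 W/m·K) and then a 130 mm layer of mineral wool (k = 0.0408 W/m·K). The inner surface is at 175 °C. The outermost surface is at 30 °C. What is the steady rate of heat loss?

Q ≈ 51 W

Each spherical layer contributes R = (1/r_i − 1/r_o)/(4πk):
R_stainless steel shell = (1/0.265 − 1/0.2714)/(4π×15.2) = 4.659×10^-4 K/W
R_cellular glass = (1/0.2714 − 1/0.3764)/(4π×0.0541) = 1.512 K/W
R_mineral wool = (1/0.3764 − 1/0.5064)/(4π×0.0408) = 1.33 K/W
R_total = 2.843 K/W
Q = ΔT/R_total = 145/2.843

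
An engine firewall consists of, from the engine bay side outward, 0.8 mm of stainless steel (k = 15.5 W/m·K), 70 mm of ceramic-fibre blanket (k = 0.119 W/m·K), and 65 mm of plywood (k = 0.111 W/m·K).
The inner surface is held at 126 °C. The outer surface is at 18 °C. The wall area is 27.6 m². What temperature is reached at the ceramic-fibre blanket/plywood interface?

Thermal resistances in series:
R_stainless steel = L/(kA) = 0.0008/(15.5×27.6) = 1.87×10^-6 K/W
R_ceramic-fibre blanket = L/(kA) = 0.07/(0.119×27.6) = 0.02131 K/W
R_plywood = L/(kA) = 0.065/(0.111×27.6) = 0.02122 K/W
R_total = 0.04253 K/W;  Q = ΔT/R_total = 108/0.04253 = 2539 W
T_interface = T_inner − Q·ΣR(inner→interface) = 126 − 2540×0.02131

T ≈ 71.9 °C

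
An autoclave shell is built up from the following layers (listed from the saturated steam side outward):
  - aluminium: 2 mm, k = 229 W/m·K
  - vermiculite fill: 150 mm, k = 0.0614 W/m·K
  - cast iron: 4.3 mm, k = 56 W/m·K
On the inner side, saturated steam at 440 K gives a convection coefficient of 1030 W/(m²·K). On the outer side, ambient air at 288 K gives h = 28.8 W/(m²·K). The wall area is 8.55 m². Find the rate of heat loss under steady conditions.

Thermal resistances in series:
R_inner film = 1/(h_i·A) = 1/(1030×8.55) = 1.136×10^-4 K/W
R_aluminium = L/(kA) = 0.002/(229×8.55) = 1.021×10^-6 K/W
R_vermiculite fill = L/(kA) = 0.15/(0.0614×8.55) = 0.2857 K/W
R_cast iron = L/(kA) = 0.0043/(56×8.55) = 8.981×10^-6 K/W
R_outer film = 1/(h_o·A) = 1/(28.8×8.55) = 0.004061 K/W
R_total = 0.2899 K/W
Q = ΔT / R_total = 152 / 0.2899

Q ≈ 524 W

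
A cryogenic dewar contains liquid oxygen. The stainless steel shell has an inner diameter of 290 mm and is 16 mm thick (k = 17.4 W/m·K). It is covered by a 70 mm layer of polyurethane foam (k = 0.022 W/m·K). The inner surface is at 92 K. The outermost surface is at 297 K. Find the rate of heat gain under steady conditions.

Q ≈ 30.1 W

For a spherical shell R = (1/r₁ − 1/r₂)/(4πk); film R = 1/(h·4πr²). In series:
R_stainless steel shell = (1/0.145 − 1/0.161)/(4π×17.4) = 0.003134 K/W
R_polyurethane foam = (1/0.161 − 1/0.231)/(4π×0.022) = 6.808 K/W
R_total = 6.811 K/W
Q = ΔT/R_total = 205/6.811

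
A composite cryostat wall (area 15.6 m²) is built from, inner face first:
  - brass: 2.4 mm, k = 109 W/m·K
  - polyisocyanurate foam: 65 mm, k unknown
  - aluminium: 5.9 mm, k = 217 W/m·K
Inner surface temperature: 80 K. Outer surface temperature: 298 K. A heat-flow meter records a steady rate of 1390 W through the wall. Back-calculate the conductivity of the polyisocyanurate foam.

Thermal resistances in series:
R_brass = L/(kA) = 0.0024/(109×15.6) = 1.411×10^-6 K/W
R_aluminium = L/(kA) = 0.0059/(217×15.6) = 1.743×10^-6 K/W
Sum of known resistances R_other = 3.154×10^-6 K/W
Total R = ΔT/Q = 218/1390 = 0.1568 K/W
R_polyisocyanurate foam = R_total − R_other = 0.1568 K/W
k = L/(R·A) = 0.065/(0.1568×15.6)

k ≈ 0.0266 W/(m·K)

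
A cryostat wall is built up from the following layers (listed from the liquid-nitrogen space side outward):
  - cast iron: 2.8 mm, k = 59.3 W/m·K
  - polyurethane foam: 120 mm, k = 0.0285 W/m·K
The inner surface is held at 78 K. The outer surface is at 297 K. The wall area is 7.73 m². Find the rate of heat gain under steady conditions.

Q ≈ 402 W

Thermal resistances in series:
R_cast iron = L/(kA) = 0.0028/(59.3×7.73) = 6.108×10^-6 K/W
R_polyurethane foam = L/(kA) = 0.12/(0.0285×7.73) = 0.5447 K/W
R_total = 0.5447 K/W
Q = ΔT / R_total = 219 / 0.5447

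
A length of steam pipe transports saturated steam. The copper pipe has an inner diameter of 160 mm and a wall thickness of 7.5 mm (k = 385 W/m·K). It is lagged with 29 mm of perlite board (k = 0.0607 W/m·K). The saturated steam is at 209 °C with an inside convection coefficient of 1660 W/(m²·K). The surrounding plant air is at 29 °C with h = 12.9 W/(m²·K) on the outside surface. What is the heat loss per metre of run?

For a radial system each layer contributes R = ln(r_out/r_in)/(2πkL); films add R = 1/(hA).
R_inner film = 1/(h_i·2πr₁L) = 1/(1660×2π×0.08×1) = 0.001198 K/W
R_copper pipe wall = ln(87.5/80)/(2π×385×1) = 3.704×10^-5 K/W
R_perlite board = ln(116.5/87.5)/(2π×0.0607×1) = 0.7506 K/W
R_outer film = 1/(h_o·2πr_oL) = 1/(12.9×2π×0.1165×1) = 0.1059 K/W
R_total = 0.8577 K/W
Q = ΔT/R_total = 180/0.8577

q′ ≈ 210 W/m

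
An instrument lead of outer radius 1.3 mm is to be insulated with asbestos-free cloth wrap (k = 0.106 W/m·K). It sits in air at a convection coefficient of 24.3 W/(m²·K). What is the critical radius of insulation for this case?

r_cr ≈ 4.36 mm

For a cylinder r_cr = k/h = 0.106/24.3
r_cr = 4.36 mm; since the bare radius (1.3 mm) is below r_cr, adding a thin layer of insulation will *increase* heat loss.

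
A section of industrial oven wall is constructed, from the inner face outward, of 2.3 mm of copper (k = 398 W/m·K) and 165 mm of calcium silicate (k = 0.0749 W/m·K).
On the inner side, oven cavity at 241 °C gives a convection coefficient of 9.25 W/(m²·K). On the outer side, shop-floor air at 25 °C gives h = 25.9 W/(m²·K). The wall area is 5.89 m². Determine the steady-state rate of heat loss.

Thermal resistances in series:
R_inner film = 1/(h_i·A) = 1/(9.25×5.89) = 0.01835 K/W
R_copper = L/(kA) = 0.0023/(398×5.89) = 9.811×10^-7 K/W
R_calcium silicate = L/(kA) = 0.165/(0.0749×5.89) = 0.374 K/W
R_outer film = 1/(h_o·A) = 1/(25.9×5.89) = 0.006555 K/W
R_total = 0.3989 K/W
Q = ΔT / R_total = 216 / 0.3989

Q ≈ 541 W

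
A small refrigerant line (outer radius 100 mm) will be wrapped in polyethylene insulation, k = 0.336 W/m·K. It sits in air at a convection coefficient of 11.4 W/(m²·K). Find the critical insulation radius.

r_cr ≈ 29.5 mm

For a cylinder r_cr = k/h = 0.336/11.4
r_cr = 29.5 mm; since the bare radius (100 mm) is above r_cr, any added insulation will reduce heat loss.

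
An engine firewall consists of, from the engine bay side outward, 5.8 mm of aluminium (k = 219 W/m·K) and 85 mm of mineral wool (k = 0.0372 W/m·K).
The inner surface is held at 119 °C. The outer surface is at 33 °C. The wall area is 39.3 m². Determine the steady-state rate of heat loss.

Model the wall as resistances in series:
R_aluminium = L/(kA) = 0.0058/(219×39.3) = 6.739×10^-7 K/W
R_mineral wool = L/(kA) = 0.085/(0.0372×39.3) = 0.05814 K/W
R_total = 0.05814 K/W
Q = ΔT / R_total = 86 / 0.05814

Q ≈ 1480 W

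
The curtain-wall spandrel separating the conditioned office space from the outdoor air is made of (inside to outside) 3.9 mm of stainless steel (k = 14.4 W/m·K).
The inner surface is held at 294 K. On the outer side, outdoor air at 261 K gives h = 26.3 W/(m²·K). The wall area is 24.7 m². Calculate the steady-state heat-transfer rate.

Series thermal resistances:
R_stainless steel = L/(kA) = 0.0039/(14.4×24.7) = 1.096×10^-5 K/W
R_outer film = 1/(h_o·A) = 1/(26.3×24.7) = 0.001539 K/W
R_total = 0.00155 K/W
Q = ΔT / R_total = 33 / 0.00155

Q ≈ 21300 W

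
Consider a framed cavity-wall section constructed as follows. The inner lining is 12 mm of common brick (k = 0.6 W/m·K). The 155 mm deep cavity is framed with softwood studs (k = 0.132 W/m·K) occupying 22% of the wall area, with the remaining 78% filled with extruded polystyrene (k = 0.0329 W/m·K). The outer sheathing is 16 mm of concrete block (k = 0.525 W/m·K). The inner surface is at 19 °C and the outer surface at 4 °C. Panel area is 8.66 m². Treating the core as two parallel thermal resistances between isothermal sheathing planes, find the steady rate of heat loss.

Sheathing layers in series; stud and cavity paths in parallel between them.
R_inner = 0.012/(0.6×8.66) = 0.002309 K/W
R_stud  = 0.155/(0.132×0.22×8.66) = 0.6163 K/W
R_cav   = 0.155/(0.0329×0.78×8.66) = 0.6975 K/W
1/R_core = 1/R_stud + 1/R_cav → R_core = 0.3272 K/W
R_outer = 0.016/(0.525×8.66) = 0.003519 K/W
R_total = 0.333 K/W
Q = ΔT/R_total = 15/0.333

Q ≈ 45 W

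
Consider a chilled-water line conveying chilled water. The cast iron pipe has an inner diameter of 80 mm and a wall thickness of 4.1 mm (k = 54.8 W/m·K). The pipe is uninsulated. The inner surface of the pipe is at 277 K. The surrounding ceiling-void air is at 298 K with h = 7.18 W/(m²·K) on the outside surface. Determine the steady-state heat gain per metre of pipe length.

Radial resistances (cylindrical: R_cond = ln(r_o/r_i)/(2πkL), R_conv = 1/(h·2πrL)):
R_cast iron pipe wall = ln(44.1/40)/(2π×54.8×1) = 2.834×10^-4 K/W
R_outer film = 1/(h_o·2πr_oL) = 1/(7.18×2π×0.0441×1) = 0.5026 K/W
R_total = 0.5029 K/W
Q = ΔT/R_total = 21/0.5029

q′ ≈ 41.8 W/m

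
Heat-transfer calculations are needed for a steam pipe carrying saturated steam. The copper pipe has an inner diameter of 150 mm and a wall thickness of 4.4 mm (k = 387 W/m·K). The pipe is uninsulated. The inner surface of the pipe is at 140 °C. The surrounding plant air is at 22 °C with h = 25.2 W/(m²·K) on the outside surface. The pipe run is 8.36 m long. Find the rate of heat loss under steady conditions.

Radial resistances (cylindrical: R_cond = ln(r_o/r_i)/(2πkL), R_conv = 1/(h·2πrL)):
R_copper pipe wall = ln(79.4/75)/(2π×387×8.36) = 2.805×10^-6 K/W
R_outer film = 1/(h_o·2πr_oL) = 1/(25.2×2π×0.0794×8.36) = 0.009515 K/W
R_total = 0.009517 K/W
Q = ΔT/R_total = 118/0.009517

Q ≈ 12400 W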